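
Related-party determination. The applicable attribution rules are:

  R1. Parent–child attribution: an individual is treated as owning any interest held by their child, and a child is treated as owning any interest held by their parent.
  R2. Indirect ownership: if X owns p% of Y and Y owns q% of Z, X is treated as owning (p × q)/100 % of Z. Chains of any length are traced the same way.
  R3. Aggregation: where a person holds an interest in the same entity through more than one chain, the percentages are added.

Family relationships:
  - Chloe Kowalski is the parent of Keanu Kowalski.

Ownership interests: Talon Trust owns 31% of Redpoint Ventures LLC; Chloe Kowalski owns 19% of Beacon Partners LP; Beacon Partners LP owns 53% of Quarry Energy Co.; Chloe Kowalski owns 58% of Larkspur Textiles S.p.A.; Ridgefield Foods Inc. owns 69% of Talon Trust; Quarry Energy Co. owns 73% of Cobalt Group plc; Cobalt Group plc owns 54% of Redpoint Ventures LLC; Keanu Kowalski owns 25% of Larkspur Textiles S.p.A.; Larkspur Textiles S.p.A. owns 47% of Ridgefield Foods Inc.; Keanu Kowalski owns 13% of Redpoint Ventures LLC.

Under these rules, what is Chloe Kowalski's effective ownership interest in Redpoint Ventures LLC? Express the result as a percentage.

25.313833%

By parent–child attribution (R1), Chloe Kowalski is treated as also owning Keanu Kowalski's interest in Larkspur Textiles S.p.A, giving 58% + 25% = 83%.
By parent–child attribution (R1), Chloe Kowalski is treated as owning Keanu Kowalski's 13% interest in Redpoint Ventures LLC.
Chain via Larkspur Textiles S.p.A. → Ridgefield Foods Inc. → Talon Trust (R2): 83% × 47% × 69% × 31% = 8.344239% of Redpoint Ventures LLC.
Chain via Beacon Partners LP → Quarry Energy Co. → Cobalt Group plc (R2): 19% × 53% × 73% × 54% = 3.969594% of Redpoint Ventures LLC.
Direct interest in Redpoint Ventures LLC: 13%.
Aggregating (R3): 8.344239% + 3.969594% + 13% = 25.313833%.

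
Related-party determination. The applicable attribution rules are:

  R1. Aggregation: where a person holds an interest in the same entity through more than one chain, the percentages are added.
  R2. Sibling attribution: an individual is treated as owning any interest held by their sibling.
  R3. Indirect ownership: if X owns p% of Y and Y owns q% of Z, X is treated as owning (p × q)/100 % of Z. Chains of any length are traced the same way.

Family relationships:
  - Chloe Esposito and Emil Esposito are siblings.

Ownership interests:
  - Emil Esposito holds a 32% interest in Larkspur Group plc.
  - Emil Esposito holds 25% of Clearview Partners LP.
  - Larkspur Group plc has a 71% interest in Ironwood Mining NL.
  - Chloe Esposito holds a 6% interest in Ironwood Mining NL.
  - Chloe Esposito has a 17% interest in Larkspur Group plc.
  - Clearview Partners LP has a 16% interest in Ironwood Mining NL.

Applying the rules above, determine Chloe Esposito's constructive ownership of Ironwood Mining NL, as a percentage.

44.79%

By sibling attribution (R2), Chloe Esposito is treated as also owning Emil Esposito's interest in Larkspur Group plc, giving 17% + 32% = 49%.
By sibling attribution (R2), Chloe Esposito is treated as owning Emil Esposito's 25% interest in Clearview Partners LP.
Chain via Larkspur Group plc (R3): 49% × 71% = 34.79% of Ironwood Mining NL.
Direct interest in Ironwood Mining NL: 6%.
Chain via Clearview Partners LP (R3): 25% × 16% = 4% of Ironwood Mining NL.
Aggregating (R1): 34.79% + 6% + 4% = 44.79%.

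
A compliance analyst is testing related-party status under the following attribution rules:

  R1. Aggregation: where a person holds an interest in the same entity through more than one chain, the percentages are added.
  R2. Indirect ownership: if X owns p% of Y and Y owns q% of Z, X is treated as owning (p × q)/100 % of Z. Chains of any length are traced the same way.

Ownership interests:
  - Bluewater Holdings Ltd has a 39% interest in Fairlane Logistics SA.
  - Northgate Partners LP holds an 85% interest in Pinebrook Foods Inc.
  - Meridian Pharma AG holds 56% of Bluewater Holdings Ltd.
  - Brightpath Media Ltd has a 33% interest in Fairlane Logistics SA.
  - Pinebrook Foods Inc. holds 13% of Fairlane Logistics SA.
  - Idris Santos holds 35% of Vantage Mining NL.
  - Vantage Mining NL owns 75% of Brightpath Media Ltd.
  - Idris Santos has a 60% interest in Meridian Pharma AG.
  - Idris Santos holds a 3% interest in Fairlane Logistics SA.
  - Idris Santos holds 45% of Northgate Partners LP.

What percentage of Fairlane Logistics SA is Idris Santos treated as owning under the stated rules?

Chain via Northgate Partners LP → Pinebrook Foods Inc. (R2): 45% × 85% × 13% = 4.9725% of Fairlane Logistics SA.
Chain via Vantage Mining NL → Brightpath Media Ltd (R2): 35% × 75% × 33% = 8.6625% of Fairlane Logistics SA.
Chain via Meridian Pharma AG → Bluewater Holdings Ltd (R2): 60% × 56% × 39% = 13.104% of Fairlane Logistics SA.
Direct interest in Fairlane Logistics SA: 3%.
Aggregating (R1): 4.9725% + 8.6625% + 13.104% + 3% = 29.739%.

29.739%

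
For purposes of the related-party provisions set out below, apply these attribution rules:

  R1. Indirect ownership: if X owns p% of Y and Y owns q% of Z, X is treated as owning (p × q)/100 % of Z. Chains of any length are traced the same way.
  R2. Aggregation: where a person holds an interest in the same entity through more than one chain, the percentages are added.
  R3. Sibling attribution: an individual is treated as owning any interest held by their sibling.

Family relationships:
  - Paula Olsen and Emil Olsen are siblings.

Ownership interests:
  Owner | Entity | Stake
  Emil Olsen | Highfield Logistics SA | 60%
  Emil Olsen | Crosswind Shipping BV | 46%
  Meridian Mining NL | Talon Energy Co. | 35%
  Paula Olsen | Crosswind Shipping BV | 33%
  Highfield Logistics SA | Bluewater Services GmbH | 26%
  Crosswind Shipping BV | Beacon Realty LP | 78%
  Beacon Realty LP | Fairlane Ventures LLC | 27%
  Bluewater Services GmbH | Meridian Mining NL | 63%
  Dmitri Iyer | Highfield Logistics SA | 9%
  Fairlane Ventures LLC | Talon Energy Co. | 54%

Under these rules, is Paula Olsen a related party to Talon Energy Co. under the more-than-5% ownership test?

Yes

By sibling attribution (R3), Paula Olsen is treated as also owning Emil Olsen's interest in Crosswind Shipping BV, giving 33% + 46% = 79%.
By sibling attribution (R3), Paula Olsen is treated as owning Emil Olsen's 60% interest in Highfield Logistics SA.
Chain via Crosswind Shipping BV → Beacon Realty LP → Fairlane Ventures LLC (R1): 79% × 78% × 27% × 54% = 8.984196% of Talon Energy Co.
Chain via Highfield Logistics SA → Bluewater Services GmbH → Meridian Mining NL (R1): 60% × 26% × 63% × 35% = 3.4398% of Talon Energy Co.
Aggregating (R2): 8.984196% + 3.4398% = 12.423996%.
12.423996% exceeds the 5% threshold, so Paula is a related party to Talon Energy Co.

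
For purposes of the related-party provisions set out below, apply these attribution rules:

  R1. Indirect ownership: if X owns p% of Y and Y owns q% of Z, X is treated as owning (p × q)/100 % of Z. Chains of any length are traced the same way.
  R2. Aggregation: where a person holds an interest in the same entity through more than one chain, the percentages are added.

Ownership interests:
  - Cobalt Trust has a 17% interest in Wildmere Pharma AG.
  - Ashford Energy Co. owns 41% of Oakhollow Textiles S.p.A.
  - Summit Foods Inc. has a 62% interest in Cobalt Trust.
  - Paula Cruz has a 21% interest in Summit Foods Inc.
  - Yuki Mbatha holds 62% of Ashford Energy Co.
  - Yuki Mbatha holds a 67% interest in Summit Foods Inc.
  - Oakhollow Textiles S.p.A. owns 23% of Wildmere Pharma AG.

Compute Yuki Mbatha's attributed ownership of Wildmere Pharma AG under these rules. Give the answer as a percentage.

12.9084%

Chain via Ashford Energy Co. → Oakhollow Textiles S.p.A. (R1): 62% × 41% × 23% = 5.8466% of Wildmere Pharma AG.
Chain via Summit Foods Inc. → Cobalt Trust (R1): 67% × 62% × 17% = 7.0618% of Wildmere Pharma AG.
Aggregating (R2): 5.8466% + 7.0618% = 12.9084%.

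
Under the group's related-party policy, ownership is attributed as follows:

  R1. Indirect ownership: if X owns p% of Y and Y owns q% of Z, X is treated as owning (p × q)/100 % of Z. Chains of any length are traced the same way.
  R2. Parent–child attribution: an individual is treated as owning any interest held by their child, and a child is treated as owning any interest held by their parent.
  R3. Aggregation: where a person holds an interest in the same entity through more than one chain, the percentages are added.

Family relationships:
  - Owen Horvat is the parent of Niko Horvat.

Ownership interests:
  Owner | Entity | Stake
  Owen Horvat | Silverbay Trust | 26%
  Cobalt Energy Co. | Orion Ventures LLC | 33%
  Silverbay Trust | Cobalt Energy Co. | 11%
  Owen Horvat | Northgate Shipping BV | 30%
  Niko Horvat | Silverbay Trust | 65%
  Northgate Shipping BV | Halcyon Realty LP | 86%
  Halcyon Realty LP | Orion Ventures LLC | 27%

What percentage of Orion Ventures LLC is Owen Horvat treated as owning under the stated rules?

By parent–child attribution (R2), Owen Horvat is treated as also owning Niko Horvat's interest in Silverbay Trust, giving 26% + 65% = 91%.
Chain via Silverbay Trust → Cobalt Energy Co. (R1): 91% × 11% × 33% = 3.3033% of Orion Ventures LLC.
Chain via Northgate Shipping BV → Halcyon Realty LP (R1): 30% × 86% × 27% = 6.966% of Orion Ventures LLC.
Aggregating (R3): 3.3033% + 6.966% = 10.2693%.

10.2693%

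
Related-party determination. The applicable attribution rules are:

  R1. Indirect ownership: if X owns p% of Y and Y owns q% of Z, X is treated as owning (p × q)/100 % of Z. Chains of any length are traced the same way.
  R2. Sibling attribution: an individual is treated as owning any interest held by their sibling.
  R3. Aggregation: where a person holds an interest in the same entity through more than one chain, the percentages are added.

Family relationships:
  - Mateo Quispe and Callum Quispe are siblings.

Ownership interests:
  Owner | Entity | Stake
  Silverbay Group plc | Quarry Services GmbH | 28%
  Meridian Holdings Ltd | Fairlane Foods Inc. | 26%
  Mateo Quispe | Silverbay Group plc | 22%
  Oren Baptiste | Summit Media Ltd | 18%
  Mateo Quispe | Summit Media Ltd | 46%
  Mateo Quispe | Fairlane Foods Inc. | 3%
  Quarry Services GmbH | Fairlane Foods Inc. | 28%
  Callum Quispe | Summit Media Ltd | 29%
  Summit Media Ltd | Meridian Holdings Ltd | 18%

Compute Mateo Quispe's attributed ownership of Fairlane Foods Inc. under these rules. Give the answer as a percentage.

By sibling attribution (R2), Mateo Quispe is treated as also owning Callum Quispe's interest in Summit Media Ltd, giving 46% + 29% = 75%.
Chain via Summit Media Ltd → Meridian Holdings Ltd (R1): 75% × 18% × 26% = 3.51% of Fairlane Foods Inc.
Chain via Silverbay Group plc → Quarry Services GmbH (R1): 22% × 28% × 28% = 1.7248% of Fairlane Foods Inc.
Direct interest in Fairlane Foods Inc: 3%.
Aggregating (R3): 3.51% + 1.7248% + 3% = 8.2348%.

8.2348%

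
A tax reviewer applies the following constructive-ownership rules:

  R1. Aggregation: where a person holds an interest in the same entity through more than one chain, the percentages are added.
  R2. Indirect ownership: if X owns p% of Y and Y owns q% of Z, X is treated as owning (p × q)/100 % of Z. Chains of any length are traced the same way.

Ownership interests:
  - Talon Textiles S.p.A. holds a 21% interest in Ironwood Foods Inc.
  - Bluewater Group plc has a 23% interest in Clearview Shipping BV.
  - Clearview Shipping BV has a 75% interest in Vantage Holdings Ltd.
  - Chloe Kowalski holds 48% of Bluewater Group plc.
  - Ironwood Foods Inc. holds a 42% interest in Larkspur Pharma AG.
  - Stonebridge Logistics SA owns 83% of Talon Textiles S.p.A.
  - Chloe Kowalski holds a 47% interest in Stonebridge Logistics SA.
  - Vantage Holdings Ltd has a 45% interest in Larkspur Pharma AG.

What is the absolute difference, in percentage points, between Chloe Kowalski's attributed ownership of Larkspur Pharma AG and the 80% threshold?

Chain via Bluewater Group plc → Clearview Shipping BV → Vantage Holdings Ltd (R2): 48% × 23% × 75% × 45% = 3.726% of Larkspur Pharma AG.
Chain via Stonebridge Logistics SA → Talon Textiles S.p.A. → Ironwood Foods Inc. (R2): 47% × 83% × 21% × 42% = 3.440682% of Larkspur Pharma AG.
Aggregating (R1): 3.726% + 3.440682% = 7.166682%.
7.166682% falls short of the 80% threshold by 72.833318 percentage points.

72.833318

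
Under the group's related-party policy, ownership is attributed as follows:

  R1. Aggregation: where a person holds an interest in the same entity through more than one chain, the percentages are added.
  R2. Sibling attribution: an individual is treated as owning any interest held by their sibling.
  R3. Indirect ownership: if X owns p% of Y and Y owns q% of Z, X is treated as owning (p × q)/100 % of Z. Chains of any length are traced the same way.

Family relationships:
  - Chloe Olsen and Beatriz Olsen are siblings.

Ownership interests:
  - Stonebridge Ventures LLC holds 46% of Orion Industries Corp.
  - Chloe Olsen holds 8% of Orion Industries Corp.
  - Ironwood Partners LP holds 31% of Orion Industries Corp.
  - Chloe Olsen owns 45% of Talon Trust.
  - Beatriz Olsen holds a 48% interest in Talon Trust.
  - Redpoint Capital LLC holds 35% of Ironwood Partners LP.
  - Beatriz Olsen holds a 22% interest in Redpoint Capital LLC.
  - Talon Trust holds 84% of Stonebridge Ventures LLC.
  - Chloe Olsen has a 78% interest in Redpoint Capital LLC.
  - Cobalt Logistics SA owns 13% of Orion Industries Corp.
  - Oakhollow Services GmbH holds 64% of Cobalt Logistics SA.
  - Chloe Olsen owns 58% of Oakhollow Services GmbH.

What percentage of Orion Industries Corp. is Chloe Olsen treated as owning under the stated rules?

By sibling attribution (R2), Chloe Olsen is treated as also owning Beatriz Olsen's interest in Redpoint Capital LLC, giving 78% + 22% = 100%.
By sibling attribution (R2), Chloe Olsen is treated as also owning Beatriz Olsen's interest in Talon Trust, giving 45% + 48% = 93%.
Chain via Redpoint Capital LLC → Ironwood Partners LP (R3): 100% × 35% × 31% = 10.85% of Orion Industries Corp.
Chain via Oakhollow Services GmbH → Cobalt Logistics SA (R3): 58% × 64% × 13% = 4.8256% of Orion Industries Corp.
Chain via Talon Trust → Stonebridge Ventures LLC (R3): 93% × 84% × 46% = 35.9352% of Orion Industries Corp.
Direct interest in Orion Industries Corp: 8%.
Aggregating (R1): 10.85% + 4.8256% + 35.9352% + 8% = 59.6108%.

59.6108%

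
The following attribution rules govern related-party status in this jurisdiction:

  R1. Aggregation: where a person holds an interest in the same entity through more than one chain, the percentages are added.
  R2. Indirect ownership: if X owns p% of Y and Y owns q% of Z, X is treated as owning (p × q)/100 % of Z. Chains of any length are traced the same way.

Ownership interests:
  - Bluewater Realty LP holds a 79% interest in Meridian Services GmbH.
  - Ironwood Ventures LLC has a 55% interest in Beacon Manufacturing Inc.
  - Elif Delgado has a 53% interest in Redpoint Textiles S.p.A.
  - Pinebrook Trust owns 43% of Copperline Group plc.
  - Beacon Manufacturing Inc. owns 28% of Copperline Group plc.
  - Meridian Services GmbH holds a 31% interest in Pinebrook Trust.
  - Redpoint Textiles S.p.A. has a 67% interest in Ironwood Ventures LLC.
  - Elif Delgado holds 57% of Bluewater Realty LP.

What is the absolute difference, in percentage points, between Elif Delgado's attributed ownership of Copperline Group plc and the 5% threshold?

6.471039

Chain via Redpoint Textiles S.p.A. → Ironwood Ventures LLC → Beacon Manufacturing Inc. (R2): 53% × 67% × 55% × 28% = 5.46854% of Copperline Group plc.
Chain via Bluewater Realty LP → Meridian Services GmbH → Pinebrook Trust (R2): 57% × 79% × 31% × 43% = 6.002499% of Copperline Group plc.
Aggregating (R1): 5.46854% + 6.002499% = 11.471039%.
11.471039% exceeds the 5% threshold by 6.471039 percentage points.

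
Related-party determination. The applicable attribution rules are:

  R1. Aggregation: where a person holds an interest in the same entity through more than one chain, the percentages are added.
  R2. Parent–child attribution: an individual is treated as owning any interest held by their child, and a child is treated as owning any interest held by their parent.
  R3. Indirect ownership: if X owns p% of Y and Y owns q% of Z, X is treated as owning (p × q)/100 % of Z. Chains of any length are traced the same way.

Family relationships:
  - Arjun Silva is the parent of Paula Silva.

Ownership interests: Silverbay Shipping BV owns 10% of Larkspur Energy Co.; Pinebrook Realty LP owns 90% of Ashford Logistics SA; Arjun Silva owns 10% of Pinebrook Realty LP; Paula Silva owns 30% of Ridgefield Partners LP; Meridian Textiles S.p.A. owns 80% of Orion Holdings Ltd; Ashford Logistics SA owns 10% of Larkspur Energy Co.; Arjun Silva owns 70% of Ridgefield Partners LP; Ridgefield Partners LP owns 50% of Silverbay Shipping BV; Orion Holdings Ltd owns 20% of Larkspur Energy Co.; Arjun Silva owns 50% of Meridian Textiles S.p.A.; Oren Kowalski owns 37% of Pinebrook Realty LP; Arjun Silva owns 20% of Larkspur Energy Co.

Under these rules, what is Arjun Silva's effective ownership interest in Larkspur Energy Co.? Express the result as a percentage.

By parent–child attribution (R2), Arjun Silva is treated as also owning Paula Silva's interest in Ridgefield Partners LP, giving 70% + 30% = 100%.
Chain via Meridian Textiles S.p.A. → Orion Holdings Ltd (R3): 50% × 80% × 20% = 8% of Larkspur Energy Co.
Chain via Ridgefield Partners LP → Silverbay Shipping BV (R3): 100% × 50% × 10% = 5% of Larkspur Energy Co.
Chain via Pinebrook Realty LP → Ashford Logistics SA (R3): 10% × 90% × 10% = 0.9% of Larkspur Energy Co.
Direct interest in Larkspur Energy Co: 20%.
Aggregating (R1): 8% + 5% + 0.9% + 20% = 33.9%.

33.9%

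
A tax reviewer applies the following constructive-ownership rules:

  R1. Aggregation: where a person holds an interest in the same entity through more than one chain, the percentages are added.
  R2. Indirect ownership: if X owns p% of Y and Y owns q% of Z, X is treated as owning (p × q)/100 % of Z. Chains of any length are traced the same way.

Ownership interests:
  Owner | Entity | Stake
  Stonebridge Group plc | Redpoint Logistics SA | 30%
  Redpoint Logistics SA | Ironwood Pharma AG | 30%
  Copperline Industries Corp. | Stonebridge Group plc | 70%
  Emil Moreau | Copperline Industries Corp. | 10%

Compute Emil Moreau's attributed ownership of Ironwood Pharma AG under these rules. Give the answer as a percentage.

0.63%

Chain via Copperline Industries Corp. → Stonebridge Group plc → Redpoint Logistics SA (R2): 10% × 70% × 30% × 30% = 0.63% of Ironwood Pharma AG.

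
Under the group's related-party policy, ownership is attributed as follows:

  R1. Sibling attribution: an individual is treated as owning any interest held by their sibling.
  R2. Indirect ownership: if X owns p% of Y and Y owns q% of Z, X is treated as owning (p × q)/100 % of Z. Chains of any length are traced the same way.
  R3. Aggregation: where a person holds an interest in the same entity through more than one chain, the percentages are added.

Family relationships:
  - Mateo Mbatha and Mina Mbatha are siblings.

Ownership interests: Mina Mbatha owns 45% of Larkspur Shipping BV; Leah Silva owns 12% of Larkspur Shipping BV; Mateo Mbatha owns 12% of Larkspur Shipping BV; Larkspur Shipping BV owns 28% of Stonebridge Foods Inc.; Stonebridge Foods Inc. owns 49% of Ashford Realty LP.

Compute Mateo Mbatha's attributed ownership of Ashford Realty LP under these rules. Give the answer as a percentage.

By sibling attribution (R1), Mateo Mbatha is treated as also owning Mina Mbatha's interest in Larkspur Shipping BV, giving 12% + 45% = 57%.
Chain via Larkspur Shipping BV → Stonebridge Foods Inc. (R2): 57% × 28% × 49% = 7.8204% of Ashford Realty LP.

7.8204%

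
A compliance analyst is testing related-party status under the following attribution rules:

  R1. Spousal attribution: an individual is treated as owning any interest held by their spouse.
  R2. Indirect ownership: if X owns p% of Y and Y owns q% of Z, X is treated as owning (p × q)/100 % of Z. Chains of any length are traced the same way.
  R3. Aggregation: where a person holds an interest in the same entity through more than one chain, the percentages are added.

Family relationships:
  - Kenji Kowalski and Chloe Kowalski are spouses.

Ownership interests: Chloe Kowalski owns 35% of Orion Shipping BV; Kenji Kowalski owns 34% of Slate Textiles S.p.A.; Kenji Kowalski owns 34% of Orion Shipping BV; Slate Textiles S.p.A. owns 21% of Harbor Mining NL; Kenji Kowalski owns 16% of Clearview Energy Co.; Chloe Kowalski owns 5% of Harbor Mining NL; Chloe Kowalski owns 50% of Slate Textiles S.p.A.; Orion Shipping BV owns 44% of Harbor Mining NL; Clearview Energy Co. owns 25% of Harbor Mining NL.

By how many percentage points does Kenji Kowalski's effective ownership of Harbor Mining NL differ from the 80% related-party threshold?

By spousal attribution (R1), Kenji Kowalski is treated as also owning Chloe Kowalski's interest in Slate Textiles S.p.A, giving 34% + 50% = 84%.
By spousal attribution (R1), Kenji Kowalski is treated as also owning Chloe Kowalski's interest in Orion Shipping BV, giving 34% + 35% = 69%.
By spousal attribution (R1), Kenji Kowalski is treated as owning Chloe Kowalski's 5% interest in Harbor Mining NL.
Chain via Slate Textiles S.p.A. (R2): 84% × 21% = 17.64% of Harbor Mining NL.
Chain via Clearview Energy Co. (R2): 16% × 25% = 4% of Harbor Mining NL.
Chain via Orion Shipping BV (R2): 69% × 44% = 30.36% of Harbor Mining NL.
Direct interest in Harbor Mining NL: 5%.
Aggregating (R3): 17.64% + 4% + 30.36% + 5% = 57%.
57% falls short of the 80% threshold by 23 percentage points.

23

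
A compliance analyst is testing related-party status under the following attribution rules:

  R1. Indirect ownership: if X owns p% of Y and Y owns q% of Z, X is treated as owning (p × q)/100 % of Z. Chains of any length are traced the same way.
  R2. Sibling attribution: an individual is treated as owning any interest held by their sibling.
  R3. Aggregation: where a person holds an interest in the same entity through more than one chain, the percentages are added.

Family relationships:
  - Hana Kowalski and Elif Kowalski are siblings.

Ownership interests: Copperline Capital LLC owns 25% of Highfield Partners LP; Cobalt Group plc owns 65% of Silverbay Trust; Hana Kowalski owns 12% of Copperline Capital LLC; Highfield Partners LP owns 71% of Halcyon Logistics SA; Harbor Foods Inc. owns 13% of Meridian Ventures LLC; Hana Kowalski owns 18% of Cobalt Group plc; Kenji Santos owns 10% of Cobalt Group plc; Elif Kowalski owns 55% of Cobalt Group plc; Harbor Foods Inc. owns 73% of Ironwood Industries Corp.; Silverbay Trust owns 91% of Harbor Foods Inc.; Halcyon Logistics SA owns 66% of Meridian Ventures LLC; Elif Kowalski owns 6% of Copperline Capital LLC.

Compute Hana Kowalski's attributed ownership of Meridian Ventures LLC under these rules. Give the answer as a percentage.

By sibling attribution (R2), Hana Kowalski is treated as also owning Elif Kowalski's interest in Cobalt Group plc, giving 18% + 55% = 73%.
By sibling attribution (R2), Hana Kowalski is treated as also owning Elif Kowalski's interest in Copperline Capital LLC, giving 12% + 6% = 18%.
Chain via Cobalt Group plc → Silverbay Trust → Harbor Foods Inc. (R1): 73% × 65% × 91% × 13% = 5.613335% of Meridian Ventures LLC.
Chain via Copperline Capital LLC → Highfield Partners LP → Halcyon Logistics SA (R1): 18% × 25% × 71% × 66% = 2.1087% of Meridian Ventures LLC.
Aggregating (R3): 5.613335% + 2.1087% = 7.722035%.

7.722035%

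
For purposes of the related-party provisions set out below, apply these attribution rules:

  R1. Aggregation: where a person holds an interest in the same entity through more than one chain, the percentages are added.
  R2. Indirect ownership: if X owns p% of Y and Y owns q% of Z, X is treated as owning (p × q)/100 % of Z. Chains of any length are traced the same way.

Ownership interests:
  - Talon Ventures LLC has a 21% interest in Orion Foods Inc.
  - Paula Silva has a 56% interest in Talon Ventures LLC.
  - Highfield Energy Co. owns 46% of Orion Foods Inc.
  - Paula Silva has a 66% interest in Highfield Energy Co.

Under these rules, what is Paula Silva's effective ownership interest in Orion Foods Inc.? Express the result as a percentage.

42.12%

Chain via Highfield Energy Co. (R2): 66% × 46% = 30.36% of Orion Foods Inc.
Chain via Talon Ventures LLC (R2): 56% × 21% = 11.76% of Orion Foods Inc.
Aggregating (R1): 30.36% + 11.76% = 42.12%.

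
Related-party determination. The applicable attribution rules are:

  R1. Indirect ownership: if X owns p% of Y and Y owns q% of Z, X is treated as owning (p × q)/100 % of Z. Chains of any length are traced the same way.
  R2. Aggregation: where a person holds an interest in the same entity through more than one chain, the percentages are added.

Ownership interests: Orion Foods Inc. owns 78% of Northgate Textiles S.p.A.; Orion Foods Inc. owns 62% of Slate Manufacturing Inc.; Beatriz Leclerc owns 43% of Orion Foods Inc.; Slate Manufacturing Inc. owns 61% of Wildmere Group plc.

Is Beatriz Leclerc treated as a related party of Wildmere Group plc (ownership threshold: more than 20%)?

Chain via Orion Foods Inc. → Slate Manufacturing Inc. (R1): 43% × 62% × 61% = 16.2626% of Wildmere Group plc.
16.2626% does not exceed the 20% threshold, so Beatriz is not a related party to Wildmere Group plc.

No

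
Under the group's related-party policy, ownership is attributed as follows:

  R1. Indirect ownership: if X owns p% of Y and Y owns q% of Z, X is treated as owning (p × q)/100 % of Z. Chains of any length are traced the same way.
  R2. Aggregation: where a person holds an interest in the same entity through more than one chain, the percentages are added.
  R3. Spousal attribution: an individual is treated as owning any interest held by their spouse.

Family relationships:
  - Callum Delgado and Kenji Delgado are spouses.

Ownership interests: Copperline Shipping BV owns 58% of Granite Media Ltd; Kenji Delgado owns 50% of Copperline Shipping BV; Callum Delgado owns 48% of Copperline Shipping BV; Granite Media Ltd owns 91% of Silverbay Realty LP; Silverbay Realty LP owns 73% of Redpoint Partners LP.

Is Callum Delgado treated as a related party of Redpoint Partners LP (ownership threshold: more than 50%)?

By spousal attribution (R3), Callum Delgado is treated as also owning Kenji Delgado's interest in Copperline Shipping BV, giving 48% + 50% = 98%.
Chain via Copperline Shipping BV → Granite Media Ltd → Silverbay Realty LP (R1): 98% × 58% × 91% × 73% = 37.758812% of Redpoint Partners LP.
37.758812% does not exceed the 50% threshold, so Callum is not a related party to Redpoint Partners LP.

No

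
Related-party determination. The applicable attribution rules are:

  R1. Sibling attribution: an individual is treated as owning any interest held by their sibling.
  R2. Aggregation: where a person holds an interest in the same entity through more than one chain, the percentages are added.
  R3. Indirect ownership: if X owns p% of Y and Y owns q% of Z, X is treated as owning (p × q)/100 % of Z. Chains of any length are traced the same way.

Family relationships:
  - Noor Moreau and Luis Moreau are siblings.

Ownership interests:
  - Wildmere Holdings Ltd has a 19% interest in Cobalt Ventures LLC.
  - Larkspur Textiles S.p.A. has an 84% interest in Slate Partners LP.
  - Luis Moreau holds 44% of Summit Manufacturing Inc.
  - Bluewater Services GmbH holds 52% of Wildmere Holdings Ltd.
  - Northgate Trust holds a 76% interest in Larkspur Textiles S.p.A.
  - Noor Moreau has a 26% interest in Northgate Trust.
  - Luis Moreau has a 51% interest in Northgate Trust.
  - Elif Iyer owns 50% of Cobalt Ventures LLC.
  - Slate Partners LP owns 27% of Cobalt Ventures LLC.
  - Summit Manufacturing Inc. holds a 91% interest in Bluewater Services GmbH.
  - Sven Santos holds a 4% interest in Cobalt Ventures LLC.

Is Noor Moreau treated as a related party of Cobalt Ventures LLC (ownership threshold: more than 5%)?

By sibling attribution (R1), Noor Moreau is treated as also owning Luis Moreau's interest in Northgate Trust, giving 26% + 51% = 77%.
By sibling attribution (R1), Noor Moreau is treated as owning Luis Moreau's 44% interest in Summit Manufacturing Inc.
Chain via Northgate Trust → Larkspur Textiles S.p.A. → Slate Partners LP (R3): 77% × 76% × 84% × 27% = 13.272336% of Cobalt Ventures LLC.
Chain via Summit Manufacturing Inc. → Bluewater Services GmbH → Wildmere Holdings Ltd (R3): 44% × 91% × 52% × 19% = 3.955952% of Cobalt Ventures LLC.
Aggregating (R2): 13.272336% + 3.955952% = 17.228288%.
17.228288% exceeds the 5% threshold, so Noor is a related party to Cobalt Ventures LLC.

Yes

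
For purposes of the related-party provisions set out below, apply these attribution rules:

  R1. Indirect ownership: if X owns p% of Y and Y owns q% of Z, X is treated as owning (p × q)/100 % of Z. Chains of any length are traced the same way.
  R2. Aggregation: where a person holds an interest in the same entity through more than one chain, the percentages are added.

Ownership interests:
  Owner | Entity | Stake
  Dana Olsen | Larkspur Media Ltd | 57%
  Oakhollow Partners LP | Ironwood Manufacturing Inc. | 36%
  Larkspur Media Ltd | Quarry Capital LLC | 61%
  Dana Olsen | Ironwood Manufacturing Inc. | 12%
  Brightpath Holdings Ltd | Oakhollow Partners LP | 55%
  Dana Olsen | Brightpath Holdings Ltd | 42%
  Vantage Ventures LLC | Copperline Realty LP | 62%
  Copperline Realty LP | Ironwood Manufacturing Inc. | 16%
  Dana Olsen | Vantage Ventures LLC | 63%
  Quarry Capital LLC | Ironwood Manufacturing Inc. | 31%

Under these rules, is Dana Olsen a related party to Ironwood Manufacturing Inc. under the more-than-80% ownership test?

No

Chain via Vantage Ventures LLC → Copperline Realty LP (R1): 63% × 62% × 16% = 6.2496% of Ironwood Manufacturing Inc.
Chain via Larkspur Media Ltd → Quarry Capital LLC (R1): 57% × 61% × 31% = 10.7787% of Ironwood Manufacturing Inc.
Chain via Brightpath Holdings Ltd → Oakhollow Partners LP (R1): 42% × 55% × 36% = 8.316% of Ironwood Manufacturing Inc.
Direct interest in Ironwood Manufacturing Inc: 12%.
Aggregating (R2): 6.2496% + 10.7787% + 8.316% + 12% = 37.3443%.
37.3443% does not exceed the 80% threshold, so Dana is not a related party to Ironwood Manufacturing Inc.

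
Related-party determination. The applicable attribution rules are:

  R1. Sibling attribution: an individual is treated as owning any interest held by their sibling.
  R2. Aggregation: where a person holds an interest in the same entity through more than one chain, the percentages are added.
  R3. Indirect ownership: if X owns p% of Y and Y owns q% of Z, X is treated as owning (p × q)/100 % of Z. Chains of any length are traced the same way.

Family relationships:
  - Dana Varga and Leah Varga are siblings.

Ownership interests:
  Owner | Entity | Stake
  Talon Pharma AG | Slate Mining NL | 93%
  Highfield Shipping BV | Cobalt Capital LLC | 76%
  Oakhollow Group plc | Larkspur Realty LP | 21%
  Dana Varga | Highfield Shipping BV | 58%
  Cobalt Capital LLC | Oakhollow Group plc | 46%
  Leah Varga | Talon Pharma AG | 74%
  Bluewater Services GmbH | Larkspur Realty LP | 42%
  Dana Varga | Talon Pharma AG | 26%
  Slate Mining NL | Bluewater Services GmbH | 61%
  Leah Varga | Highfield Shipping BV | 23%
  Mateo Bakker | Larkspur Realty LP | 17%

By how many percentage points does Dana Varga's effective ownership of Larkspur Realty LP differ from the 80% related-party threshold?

50.226704

By sibling attribution (R1), Dana Varga is treated as also owning Leah Varga's interest in Talon Pharma AG, giving 26% + 74% = 100%.
By sibling attribution (R1), Dana Varga is treated as also owning Leah Varga's interest in Highfield Shipping BV, giving 58% + 23% = 81%.
Chain via Talon Pharma AG → Slate Mining NL → Bluewater Services GmbH (R3): 100% × 93% × 61% × 42% = 23.8266% of Larkspur Realty LP.
Chain via Highfield Shipping BV → Cobalt Capital LLC → Oakhollow Group plc (R3): 81% × 76% × 46% × 21% = 5.946696% of Larkspur Realty LP.
Aggregating (R2): 23.8266% + 5.946696% = 29.773296%.
29.773296% falls short of the 80% threshold by 50.226704 percentage points.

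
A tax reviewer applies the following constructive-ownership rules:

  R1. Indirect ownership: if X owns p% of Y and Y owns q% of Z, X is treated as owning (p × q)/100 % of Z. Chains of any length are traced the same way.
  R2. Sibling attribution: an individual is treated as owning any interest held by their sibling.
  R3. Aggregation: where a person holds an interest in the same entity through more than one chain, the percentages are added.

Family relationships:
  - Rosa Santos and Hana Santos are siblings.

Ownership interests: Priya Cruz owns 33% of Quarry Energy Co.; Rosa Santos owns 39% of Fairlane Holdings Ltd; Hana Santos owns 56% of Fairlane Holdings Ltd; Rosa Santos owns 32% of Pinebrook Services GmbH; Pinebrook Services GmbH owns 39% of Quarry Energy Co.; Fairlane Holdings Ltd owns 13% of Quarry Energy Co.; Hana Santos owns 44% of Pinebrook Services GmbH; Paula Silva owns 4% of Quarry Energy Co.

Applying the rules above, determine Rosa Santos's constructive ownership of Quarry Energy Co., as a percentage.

By sibling attribution (R2), Rosa Santos is treated as also owning Hana Santos's interest in Fairlane Holdings Ltd, giving 39% + 56% = 95%.
By sibling attribution (R2), Rosa Santos is treated as also owning Hana Santos's interest in Pinebrook Services GmbH, giving 32% + 44% = 76%.
Chain via Fairlane Holdings Ltd (R1): 95% × 13% = 12.35% of Quarry Energy Co.
Chain via Pinebrook Services GmbH (R1): 76% × 39% = 29.64% of Quarry Energy Co.
Aggregating (R3): 12.35% + 29.64% = 41.99%.

41.99%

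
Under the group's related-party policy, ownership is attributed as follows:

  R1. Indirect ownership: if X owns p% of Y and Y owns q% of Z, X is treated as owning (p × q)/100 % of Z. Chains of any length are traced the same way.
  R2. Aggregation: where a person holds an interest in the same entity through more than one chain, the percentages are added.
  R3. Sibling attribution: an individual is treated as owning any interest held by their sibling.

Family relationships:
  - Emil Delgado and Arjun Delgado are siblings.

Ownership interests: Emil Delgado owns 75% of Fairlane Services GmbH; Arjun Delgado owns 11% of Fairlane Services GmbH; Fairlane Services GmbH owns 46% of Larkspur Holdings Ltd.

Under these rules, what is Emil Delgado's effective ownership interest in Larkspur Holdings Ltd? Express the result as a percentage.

39.56%

By sibling attribution (R3), Emil Delgado is treated as also owning Arjun Delgado's interest in Fairlane Services GmbH, giving 75% + 11% = 86%.
Chain via Fairlane Services GmbH (R1): 86% × 46% = 39.56% of Larkspur Holdings Ltd.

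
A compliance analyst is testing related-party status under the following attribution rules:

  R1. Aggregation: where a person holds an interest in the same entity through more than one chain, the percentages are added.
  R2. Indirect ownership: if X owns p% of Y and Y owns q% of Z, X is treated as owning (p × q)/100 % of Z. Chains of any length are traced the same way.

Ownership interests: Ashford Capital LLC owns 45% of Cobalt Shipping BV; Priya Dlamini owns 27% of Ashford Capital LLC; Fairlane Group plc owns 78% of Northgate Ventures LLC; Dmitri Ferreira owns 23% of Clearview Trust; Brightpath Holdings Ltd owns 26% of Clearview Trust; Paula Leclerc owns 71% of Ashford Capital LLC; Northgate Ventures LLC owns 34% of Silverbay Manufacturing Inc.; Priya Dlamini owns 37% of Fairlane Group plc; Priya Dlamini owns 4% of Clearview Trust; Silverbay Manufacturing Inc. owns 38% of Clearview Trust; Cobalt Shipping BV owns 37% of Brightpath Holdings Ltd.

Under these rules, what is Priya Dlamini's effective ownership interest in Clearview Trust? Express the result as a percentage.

8.897542%

Chain via Fairlane Group plc → Northgate Ventures LLC → Silverbay Manufacturing Inc. (R2): 37% × 78% × 34% × 38% = 3.728712% of Clearview Trust.
Chain via Ashford Capital LLC → Cobalt Shipping BV → Brightpath Holdings Ltd (R2): 27% × 45% × 37% × 26% = 1.16883% of Clearview Trust.
Direct interest in Clearview Trust: 4%.
Aggregating (R1): 3.728712% + 1.16883% + 4% = 8.897542%.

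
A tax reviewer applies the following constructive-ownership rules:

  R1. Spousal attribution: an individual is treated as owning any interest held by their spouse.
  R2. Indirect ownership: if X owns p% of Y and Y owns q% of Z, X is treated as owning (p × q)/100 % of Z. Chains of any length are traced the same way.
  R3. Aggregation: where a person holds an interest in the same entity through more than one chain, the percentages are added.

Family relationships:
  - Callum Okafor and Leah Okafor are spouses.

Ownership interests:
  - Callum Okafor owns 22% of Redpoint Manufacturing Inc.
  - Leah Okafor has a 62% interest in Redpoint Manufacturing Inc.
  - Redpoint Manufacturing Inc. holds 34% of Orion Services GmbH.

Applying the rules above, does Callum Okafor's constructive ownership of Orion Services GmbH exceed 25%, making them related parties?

Yes

By spousal attribution (R1), Callum Okafor is treated as also owning Leah Okafor's interest in Redpoint Manufacturing Inc, giving 22% + 62% = 84%.
Chain via Redpoint Manufacturing Inc. (R2): 84% × 34% = 28.56% of Orion Services GmbH.
28.56% exceeds the 25% threshold, so Callum is a related party to Orion Services GmbH.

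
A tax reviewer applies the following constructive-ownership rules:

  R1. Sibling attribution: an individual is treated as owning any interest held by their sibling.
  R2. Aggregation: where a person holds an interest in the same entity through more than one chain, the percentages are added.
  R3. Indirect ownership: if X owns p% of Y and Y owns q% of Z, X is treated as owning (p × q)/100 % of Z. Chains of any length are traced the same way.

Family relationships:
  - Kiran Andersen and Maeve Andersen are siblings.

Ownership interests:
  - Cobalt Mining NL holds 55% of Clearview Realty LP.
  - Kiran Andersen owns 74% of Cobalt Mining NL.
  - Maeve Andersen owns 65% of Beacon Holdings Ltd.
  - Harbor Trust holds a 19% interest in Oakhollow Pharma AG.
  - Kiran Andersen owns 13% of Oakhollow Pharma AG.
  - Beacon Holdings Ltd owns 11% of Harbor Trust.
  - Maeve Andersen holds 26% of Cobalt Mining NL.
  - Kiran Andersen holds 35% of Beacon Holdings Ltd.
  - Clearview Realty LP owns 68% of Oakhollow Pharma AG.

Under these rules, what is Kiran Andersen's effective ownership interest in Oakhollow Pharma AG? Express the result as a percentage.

By sibling attribution (R1), Kiran Andersen is treated as also owning Maeve Andersen's interest in Cobalt Mining NL, giving 74% + 26% = 100%.
By sibling attribution (R1), Kiran Andersen is treated as also owning Maeve Andersen's interest in Beacon Holdings Ltd, giving 35% + 65% = 100%.
Chain via Cobalt Mining NL → Clearview Realty LP (R3): 100% × 55% × 68% = 37.4% of Oakhollow Pharma AG.
Chain via Beacon Holdings Ltd → Harbor Trust (R3): 100% × 11% × 19% = 2.09% of Oakhollow Pharma AG.
Direct interest in Oakhollow Pharma AG: 13%.
Aggregating (R2): 37.4% + 2.09% + 13% = 52.49%.

52.49%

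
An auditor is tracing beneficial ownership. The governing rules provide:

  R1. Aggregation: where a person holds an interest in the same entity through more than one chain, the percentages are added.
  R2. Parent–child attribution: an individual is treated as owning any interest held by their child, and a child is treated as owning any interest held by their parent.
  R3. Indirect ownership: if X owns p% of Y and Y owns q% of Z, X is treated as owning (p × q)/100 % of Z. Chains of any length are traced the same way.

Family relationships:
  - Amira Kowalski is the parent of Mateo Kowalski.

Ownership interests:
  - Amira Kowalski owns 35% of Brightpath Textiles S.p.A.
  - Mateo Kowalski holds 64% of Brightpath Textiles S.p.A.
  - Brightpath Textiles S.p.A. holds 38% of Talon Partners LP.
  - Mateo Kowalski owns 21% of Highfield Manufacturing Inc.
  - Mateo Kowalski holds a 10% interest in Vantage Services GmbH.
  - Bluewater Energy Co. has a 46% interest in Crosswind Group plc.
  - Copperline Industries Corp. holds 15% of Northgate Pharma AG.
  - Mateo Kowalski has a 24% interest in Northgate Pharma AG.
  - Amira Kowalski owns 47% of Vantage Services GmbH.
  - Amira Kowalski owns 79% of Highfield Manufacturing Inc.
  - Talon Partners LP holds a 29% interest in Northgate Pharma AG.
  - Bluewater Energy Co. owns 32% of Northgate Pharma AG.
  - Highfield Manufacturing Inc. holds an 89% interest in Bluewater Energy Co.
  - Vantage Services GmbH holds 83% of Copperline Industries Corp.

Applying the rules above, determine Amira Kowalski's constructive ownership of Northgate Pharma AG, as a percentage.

By parent–child attribution (R2), Amira Kowalski is treated as also owning Mateo Kowalski's interest in Vantage Services GmbH, giving 47% + 10% = 57%.
By parent–child attribution (R2), Amira Kowalski is treated as also owning Mateo Kowalski's interest in Highfield Manufacturing Inc, giving 79% + 21% = 100%.
By parent–child attribution (R2), Amira Kowalski is treated as also owning Mateo Kowalski's interest in Brightpath Textiles S.p.A, giving 35% + 64% = 99%.
By parent–child attribution (R2), Amira Kowalski is treated as owning Mateo Kowalski's 24% interest in Northgate Pharma AG.
Chain via Vantage Services GmbH → Copperline Industries Corp. (R3): 57% × 83% × 15% = 7.0965% of Northgate Pharma AG.
Chain via Highfield Manufacturing Inc. → Bluewater Energy Co. (R3): 100% × 89% × 32% = 28.48% of Northgate Pharma AG.
Chain via Brightpath Textiles S.p.A. → Talon Partners LP (R3): 99% × 38% × 29% = 10.9098% of Northgate Pharma AG.
Direct interest in Northgate Pharma AG: 24%.
Aggregating (R1): 7.0965% + 28.48% + 10.9098% + 24% = 70.4863%.

70.4863%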